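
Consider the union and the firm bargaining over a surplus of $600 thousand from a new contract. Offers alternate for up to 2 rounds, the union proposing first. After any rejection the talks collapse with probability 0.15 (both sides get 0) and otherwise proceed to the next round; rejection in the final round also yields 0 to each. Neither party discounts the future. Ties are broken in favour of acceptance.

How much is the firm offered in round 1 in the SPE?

510

By backward induction:
Round 2 (the firm proposes): the union will accept anything ≥ 0, so the firm offers 0 and keeps 600.
Round 1 (the union proposes): rejecting gives the firm an expected 0.85 × 600 = 510. The union offers 510 and keeps 600 − 510 = 90.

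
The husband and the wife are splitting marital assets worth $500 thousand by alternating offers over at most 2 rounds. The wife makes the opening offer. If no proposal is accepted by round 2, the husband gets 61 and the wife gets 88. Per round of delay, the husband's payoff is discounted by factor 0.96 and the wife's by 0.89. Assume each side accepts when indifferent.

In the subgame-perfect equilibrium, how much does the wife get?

104.48

By backward induction:
Round 2 (the husband proposes): the wife gets 88 if talks fail, so the husband offers 88 and keeps 412.
Round 1 (the wife proposes): the husband can get 412 next round, worth 0.96 × 412 = 395.52 now; the wife offers that and keeps 104.48.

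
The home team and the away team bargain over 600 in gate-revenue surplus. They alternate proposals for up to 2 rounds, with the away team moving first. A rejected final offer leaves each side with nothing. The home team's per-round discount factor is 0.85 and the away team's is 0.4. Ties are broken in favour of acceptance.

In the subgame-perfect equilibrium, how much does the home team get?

By backward induction:
Round 2 (the home team proposes): the away team will accept anything ≥ 0, so the home team offers 0 and keeps 600.
Round 1 (the away team proposes): the home team can get 600 next round, worth 0.85 × 600 = 510 now. The away team offers 510 and keeps 600 − 510 = 90.

510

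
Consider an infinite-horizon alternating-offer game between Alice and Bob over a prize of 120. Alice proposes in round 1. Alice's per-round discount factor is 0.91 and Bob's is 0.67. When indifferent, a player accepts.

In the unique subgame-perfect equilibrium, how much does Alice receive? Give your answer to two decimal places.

101.46

In a stationary SPE each proposer offers the other exactly their discounted continuation value.
If Alice keeps x when proposing and Bob keeps y when proposing, then x = 120 − 0.67y and y = 120 − 0.91x.
Solving: x = 120(1 − 0.67) / (1 − 0.91·0.67) = 39.6 / 0.3903 ≈ 101.4604.
Bob gets 120 − 101.4604 ≈ 18.5396.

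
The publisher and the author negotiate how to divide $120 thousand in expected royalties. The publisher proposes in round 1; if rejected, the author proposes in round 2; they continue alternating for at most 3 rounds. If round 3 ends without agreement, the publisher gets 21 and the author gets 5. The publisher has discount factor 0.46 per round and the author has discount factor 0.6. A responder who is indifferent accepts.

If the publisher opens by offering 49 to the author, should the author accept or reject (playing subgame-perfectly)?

Accept

Work out the author's continuation value if the offer is rejected.
Round 3 (the publisher proposes): the author gets 5 if talks fail, so the publisher offers 5 and keeps 115.
Round 2 (the author proposes): the publisher can get 115 next round, worth 0.46 × 115 = 52.9 now. The author offers 52.9 and keeps 120 − 52.9 = 67.1.
So by rejecting in round 1, the author gets 67.1 next round, worth 0.6 × 67.1 = 40.26 now.
Offer 49 ≥ 40.26, so the author accepts.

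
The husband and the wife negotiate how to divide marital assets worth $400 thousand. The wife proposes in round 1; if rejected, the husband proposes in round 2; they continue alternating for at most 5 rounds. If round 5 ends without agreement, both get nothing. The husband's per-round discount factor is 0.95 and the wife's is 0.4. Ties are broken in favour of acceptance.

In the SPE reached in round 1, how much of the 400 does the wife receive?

85.36

Round 5 (the wife proposes): the husband will accept anything ≥ 0, so the wife offers 0 and keeps 400.
Round 4 (the husband proposes): the wife can get 400 next round, worth 0.4 × 400 = 160 now. The husband offers 160 and keeps 400 − 160 = 240.
Round 3 (the wife proposes): the husband can get 240 next round, worth 0.95 × 240 = 228 now, so the wife offers 228, keeping 172.
Round 2 (the husband proposes): the wife can get 172 next round, worth 0.4 × 172 = 68.8 now. The husband offers 68.8 and keeps 400 − 68.8 = 331.2.
Round 1 (the wife proposes): the husband can get 331.2 next round, worth 0.95 × 331.2 = 314.64 now; the wife offers that and keeps 85.36.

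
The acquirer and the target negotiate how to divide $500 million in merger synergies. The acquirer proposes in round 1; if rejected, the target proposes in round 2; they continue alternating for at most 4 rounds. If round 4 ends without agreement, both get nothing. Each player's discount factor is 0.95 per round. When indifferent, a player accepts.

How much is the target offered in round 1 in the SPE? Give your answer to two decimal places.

452.44

Solve by backward induction from round 4.
Round 4 (the target proposes): the acquirer will accept anything ≥ 0, so the target offers 0 and keeps 500.
Round 3 (the acquirer proposes): the target can get 500 next round, worth 0.95 × 500 = 475 now; the acquirer offers that and keeps 25.
Round 2 (the target proposes): the acquirer can get 25 next round, worth 0.95 × 25 = 23.75 now. The target offers 23.75 and keeps 500 − 23.75 = 476.25.
Round 1 (the acquirer proposes): the target can get 476.25 next round, worth 0.95 × 476.25 = 452.4375 now; the acquirer offers that and keeps 47.5625.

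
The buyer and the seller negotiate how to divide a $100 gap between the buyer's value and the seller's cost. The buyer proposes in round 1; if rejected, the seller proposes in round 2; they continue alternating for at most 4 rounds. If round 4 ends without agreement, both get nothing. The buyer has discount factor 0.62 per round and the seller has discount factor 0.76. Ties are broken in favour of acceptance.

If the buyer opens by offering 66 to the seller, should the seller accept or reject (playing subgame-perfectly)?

Round 4 (the seller proposes): rejection yields 0 for the buyer; the seller offers 0 and keeps 100.
Round 3 (the buyer proposes): the seller can get 100 next round, worth 0.76 × 100 = 76 now, so the buyer offers 76, keeping 24.
Round 2 (the seller proposes): the buyer can get 24 next round, worth 0.62 × 24 = 14.88 now; the seller offers that and keeps 85.12.
So by rejecting in round 1, the seller gets 85.12 next round, worth 0.76 × 85.12 = 64.6912 now.
Offer 66 ≥ 64.6912, so the seller accepts.

Accept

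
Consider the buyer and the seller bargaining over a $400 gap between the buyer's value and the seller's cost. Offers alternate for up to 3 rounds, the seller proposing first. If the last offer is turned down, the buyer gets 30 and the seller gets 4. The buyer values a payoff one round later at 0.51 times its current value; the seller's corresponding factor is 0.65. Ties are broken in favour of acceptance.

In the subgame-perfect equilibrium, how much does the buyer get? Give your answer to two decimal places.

Round 3 (the seller proposes): the buyer gets 30 if talks fail, so the seller offers 30 and keeps 370.
Round 2 (the buyer proposes): the seller can get 370 next round, worth 0.65 × 370 = 240.5 now. The buyer offers 240.5 and keeps 400 − 240.5 = 159.5.
Round 1 (the seller proposes): the buyer can get 159.5 next round, worth 0.51 × 159.5 = 81.345 now; the seller offers that and keeps 318.655.

81.35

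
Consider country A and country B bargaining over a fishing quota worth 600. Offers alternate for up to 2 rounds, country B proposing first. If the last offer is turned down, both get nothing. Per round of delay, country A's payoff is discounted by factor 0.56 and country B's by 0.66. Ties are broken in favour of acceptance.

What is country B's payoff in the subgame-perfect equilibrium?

264

Solve by backward induction from round 2.
Round 2 (country A proposes): country B will accept anything ≥ 0, so country A offers 0 and keeps 600.
Round 1 (country B proposes): country A can get 600 next round, worth 0.56 × 600 = 336 now, so country B offers 336, keeping 264.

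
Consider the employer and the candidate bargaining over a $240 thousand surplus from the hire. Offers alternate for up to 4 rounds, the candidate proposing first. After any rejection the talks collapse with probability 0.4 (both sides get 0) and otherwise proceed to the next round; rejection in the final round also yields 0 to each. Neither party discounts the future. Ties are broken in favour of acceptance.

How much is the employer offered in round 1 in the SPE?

Round 4 (the employer proposes): rejection yields 0 for the candidate; the employer offers 0 and keeps 240.
Round 3 (the candidate proposes): rejecting gives the employer an expected 0.6 × 240 = 144, so the candidate offers 144, keeping 96.
Round 2 (the employer proposes): rejecting gives the candidate an expected 0.6 × 96 = 57.6; the employer offers that and keeps 182.4.
Round 1 (the candidate proposes): rejecting gives the employer an expected 0.6 × 182.4 = 109.44; the candidate offers that and keeps 130.56.

109.44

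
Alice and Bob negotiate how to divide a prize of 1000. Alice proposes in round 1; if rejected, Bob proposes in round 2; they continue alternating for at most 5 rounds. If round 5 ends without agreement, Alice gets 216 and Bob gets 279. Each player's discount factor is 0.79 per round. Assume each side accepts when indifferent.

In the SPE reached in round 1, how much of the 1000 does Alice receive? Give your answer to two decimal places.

By backward induction:
Round 5 (Alice proposes): Bob gets 279 if talks fail, so Alice offers 279 and keeps 721.
Round 4 (Bob proposes): Alice can get 721 next round, worth 0.79 × 721 = 569.59 now. Bob offers 569.59 and keeps 1000 − 569.59 = 430.41.
Round 3 (Alice proposes): Bob can get 430.41 next round, worth 0.79 × 430.41 = 340.0239 now. Alice offers 340.0239 and keeps 1000 − 340.0239 = 659.9761.
Round 2 (Bob proposes): Alice can get 659.9761 next round, worth 0.79 × 659.9761 = 521.381119 now. Bob offers 521.381119 and keeps 1000 − 521.381119 = 478.618881.
Round 1 (Alice proposes): Bob can get 478.618881 next round, worth 0.79 × 478.618881 = 378.10891599 now. Alice offers 378.10891599 and keeps 1000 − 378.10891599 = 621.89108401.

621.89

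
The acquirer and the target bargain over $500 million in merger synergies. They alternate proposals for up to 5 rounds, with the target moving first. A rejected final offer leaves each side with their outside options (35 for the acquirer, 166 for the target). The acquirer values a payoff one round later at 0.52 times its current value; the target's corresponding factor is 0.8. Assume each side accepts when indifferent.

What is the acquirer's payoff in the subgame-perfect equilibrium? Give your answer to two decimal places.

79.69

Solve by backward induction from round 5.
Round 5 (the target proposes): the acquirer gets 35 if talks fail, so the target offers 35 and keeps 465.
Round 4 (the acquirer proposes): the target can get 465 next round, worth 0.8 × 465 = 372 now; the acquirer offers that and keeps 128.
Round 3 (the target proposes): the acquirer can get 128 next round, worth 0.52 × 128 = 66.56 now. The target offers 66.56 and keeps 500 − 66.56 = 433.44.
Round 2 (the acquirer proposes): the target can get 433.44 next round, worth 0.8 × 433.44 = 346.752 now. The acquirer offers 346.752 and keeps 500 − 346.752 = 153.248.
Round 1 (the target proposes): the acquirer can get 153.248 next round, worth 0.52 × 153.248 = 79.68896 now, so the target offers 79.68896, keeping 420.31104.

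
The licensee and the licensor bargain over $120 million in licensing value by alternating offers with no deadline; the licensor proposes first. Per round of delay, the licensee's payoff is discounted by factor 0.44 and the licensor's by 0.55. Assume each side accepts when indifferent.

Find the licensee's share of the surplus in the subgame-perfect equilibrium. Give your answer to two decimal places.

31.35

When the licensor proposes, the licensee accepts any offer worth at least 0.44 times what the licensee would get by proposing next round; and vice versa.
This gives x = 120 − 0.44y and y = 120 − 0.55x, where x and y are each side's share when it proposes.
Hence (1 − 0.44·0.55)x = 120(1 − 0.44), i.e. 0.758·x = 67.2.
x ≈ 88.6544; the licensee's share is 120 − x ≈ 31.3456.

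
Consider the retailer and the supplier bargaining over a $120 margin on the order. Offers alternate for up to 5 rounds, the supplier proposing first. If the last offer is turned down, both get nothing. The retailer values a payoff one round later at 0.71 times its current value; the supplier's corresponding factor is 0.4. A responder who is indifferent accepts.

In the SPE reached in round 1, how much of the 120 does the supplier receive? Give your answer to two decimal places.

Round 5 (the supplier proposes): rejection yields 0 for the retailer; the supplier offers 0 and keeps 120.
Round 4 (the retailer proposes): the supplier can get 120 next round, worth 0.4 × 120 = 48 now, so the retailer offers 48, keeping 72.
Round 3 (the supplier proposes): the retailer can get 72 next round, worth 0.71 × 72 = 51.12 now, so the supplier offers 51.12, keeping 68.88.
Round 2 (the retailer proposes): the supplier can get 68.88 next round, worth 0.4 × 68.88 = 27.552 now. The retailer offers 27.552 and keeps 120 − 27.552 = 92.448.
Round 1 (the supplier proposes): the retailer can get 92.448 next round, worth 0.71 × 92.448 = 65.63808 now. The supplier offers 65.63808 and keeps 120 − 65.63808 = 54.36192.

54.36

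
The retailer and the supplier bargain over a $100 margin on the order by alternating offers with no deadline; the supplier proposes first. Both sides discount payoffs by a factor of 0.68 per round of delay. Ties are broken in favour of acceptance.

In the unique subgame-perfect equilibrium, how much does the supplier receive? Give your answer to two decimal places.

When the supplier proposes, the retailer accepts any offer worth at least 0.68 times what the retailer would get by proposing next round; and vice versa.
This gives x = 100 − 0.68y and y = 100 − 0.68x, where x and y are each side's share when it proposes.
Hence (1 − 0.68·0.68)x = 100(1 − 0.68), i.e. 0.5376·x = 32.
x ≈ 59.5238; the retailer's share is 100 − x ≈ 40.4762.

59.52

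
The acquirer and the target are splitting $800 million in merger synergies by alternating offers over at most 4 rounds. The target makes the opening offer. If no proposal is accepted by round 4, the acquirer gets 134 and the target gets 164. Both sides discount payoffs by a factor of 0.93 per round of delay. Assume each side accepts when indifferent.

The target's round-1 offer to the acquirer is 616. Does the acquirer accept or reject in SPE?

Round 4 (the acquirer proposes): the target gets 164 if talks fail, so the acquirer offers 164 and keeps 636.
Round 3 (the target proposes): the acquirer can get 636 next round, worth 0.93 × 636 = 591.48 now, so the target offers 591.48, keeping 208.52.
Round 2 (the acquirer proposes): the target can get 208.52 next round, worth 0.93 × 208.52 = 193.9236 now. The acquirer offers 193.9236 and keeps 800 − 193.9236 = 606.0764.
So by rejecting in round 1, the acquirer gets 606.0764 next round, worth 0.93 × 606.0764 = 563.651052 now.
Offer 616 ≥ 563.651052, so the acquirer accepts.

Accept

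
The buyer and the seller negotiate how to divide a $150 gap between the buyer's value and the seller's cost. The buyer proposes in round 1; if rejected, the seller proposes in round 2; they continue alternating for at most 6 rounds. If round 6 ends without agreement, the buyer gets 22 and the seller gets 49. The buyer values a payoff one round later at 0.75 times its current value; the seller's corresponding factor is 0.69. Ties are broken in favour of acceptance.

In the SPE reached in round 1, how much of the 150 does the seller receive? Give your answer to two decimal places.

Round 6 (the seller proposes): the buyer gets 22 if talks fail, so the seller offers 22 and keeps 128.
Round 5 (the buyer proposes): the seller can get 128 next round, worth 0.69 × 128 = 88.32 now, so the buyer offers 88.32, keeping 61.68.
Round 4 (the seller proposes): the buyer can get 61.68 next round, worth 0.75 × 61.68 = 46.26 now, so the seller offers 46.26, keeping 103.74.
Round 3 (the buyer proposes): the seller can get 103.74 next round, worth 0.69 × 103.74 = 71.5806 now. The buyer offers 71.5806 and keeps 150 − 71.5806 = 78.4194.
Round 2 (the seller proposes): the buyer can get 78.4194 next round, worth 0.75 × 78.4194 = 58.81455 now; the seller offers that and keeps 91.18545.
Round 1 (the buyer proposes): the seller can get 91.18545 next round, worth 0.69 × 91.18545 = 62.9179605 now, so the buyer offers 62.9179605, keeping 87.0820395.

62.92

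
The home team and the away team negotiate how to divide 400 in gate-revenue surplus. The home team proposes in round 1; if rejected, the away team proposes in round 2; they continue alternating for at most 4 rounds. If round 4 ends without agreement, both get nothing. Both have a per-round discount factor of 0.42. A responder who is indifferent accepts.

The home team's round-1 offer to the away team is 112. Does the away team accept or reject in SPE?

Round 4 (the away team proposes): rejection yields 0 for the home team; the away team offers 0 and keeps 400.
Round 3 (the home team proposes): the away team can get 400 next round, worth 0.42 × 400 = 168 now; the home team offers that and keeps 232.
Round 2 (the away team proposes): the home team can get 232 next round, worth 0.42 × 232 = 97.44 now. The away team offers 97.44 and keeps 400 − 97.44 = 302.56.
So by rejecting in round 1, the away team gets 302.56 next round, worth 0.42 × 302.56 = 127.0752 now.
Offer 112 < 127.0752, so the away team rejects.

Reject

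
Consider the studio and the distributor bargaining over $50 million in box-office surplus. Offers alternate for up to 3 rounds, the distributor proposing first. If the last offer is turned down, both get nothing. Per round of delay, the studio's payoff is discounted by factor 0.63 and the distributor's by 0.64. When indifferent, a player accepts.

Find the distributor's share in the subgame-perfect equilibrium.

38.66

By backward induction:
Round 3 (the distributor proposes): rejection yields 0 for the studio; the distributor offers 0 and keeps 50.
Round 2 (the studio proposes): the distributor can get 50 next round, worth 0.64 × 50 = 32 now; the studio offers that and keeps 18.
Round 1 (the distributor proposes): the studio can get 18 next round, worth 0.63 × 18 = 11.34 now; the distributor offers that and keeps 38.66.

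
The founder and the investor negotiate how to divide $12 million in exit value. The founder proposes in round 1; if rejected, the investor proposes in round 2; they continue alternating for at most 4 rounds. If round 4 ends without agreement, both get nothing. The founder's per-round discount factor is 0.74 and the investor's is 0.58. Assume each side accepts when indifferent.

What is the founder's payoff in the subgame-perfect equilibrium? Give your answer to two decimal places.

7.20

By backward induction:
Round 4 (the investor proposes): rejection yields 0 for the founder; the investor offers 0 and keeps 12.
Round 3 (the founder proposes): the investor can get 12 next round, worth 0.58 × 12 = 6.96 now. The founder offers 6.96 and keeps 12 − 6.96 = 5.04.
Round 2 (the investor proposes): the founder can get 5.04 next round, worth 0.74 × 5.04 = 3.7296 now, so the investor offers 3.7296, keeping 8.2704.
Round 1 (the founder proposes): the investor can get 8.2704 next round, worth 0.58 × 8.2704 = 4.796832 now. The founder offers 4.796832 and keeps 12 − 4.796832 = 7.203168.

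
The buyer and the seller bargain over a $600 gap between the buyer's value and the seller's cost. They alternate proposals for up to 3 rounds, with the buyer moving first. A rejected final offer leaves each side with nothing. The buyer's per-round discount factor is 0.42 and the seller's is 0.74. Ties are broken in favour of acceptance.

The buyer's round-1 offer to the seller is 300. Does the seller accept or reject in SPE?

Round 3 (the buyer proposes): rejection yields 0 for the seller; the buyer offers 0 and keeps 600.
Round 2 (the seller proposes): the buyer can get 600 next round, worth 0.42 × 600 = 252 now; the seller offers that and keeps 348.
So by rejecting in round 1, the seller gets 348 next round, worth 0.74 × 348 = 257.52 now.
Offer 300 ≥ 257.52, so the seller accepts.

Accept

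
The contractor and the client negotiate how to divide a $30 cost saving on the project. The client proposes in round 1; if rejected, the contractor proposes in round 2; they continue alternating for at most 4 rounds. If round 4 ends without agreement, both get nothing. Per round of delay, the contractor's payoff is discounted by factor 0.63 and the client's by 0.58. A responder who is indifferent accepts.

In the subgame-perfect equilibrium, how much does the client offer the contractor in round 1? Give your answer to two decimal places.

14.84

Round 4 (the contractor proposes): the client will accept anything ≥ 0, so the contractor offers 0 and keeps 30.
Round 3 (the client proposes): the contractor can get 30 next round, worth 0.63 × 30 = 18.9 now; the client offers that and keeps 11.1.
Round 2 (the contractor proposes): the client can get 11.1 next round, worth 0.58 × 11.1 = 6.438 now, so the contractor offers 6.438, keeping 23.562.
Round 1 (the client proposes): the contractor can get 23.562 next round, worth 0.63 × 23.562 = 14.84406 now. The client offers 14.84406 and keeps 30 − 14.84406 = 15.15594.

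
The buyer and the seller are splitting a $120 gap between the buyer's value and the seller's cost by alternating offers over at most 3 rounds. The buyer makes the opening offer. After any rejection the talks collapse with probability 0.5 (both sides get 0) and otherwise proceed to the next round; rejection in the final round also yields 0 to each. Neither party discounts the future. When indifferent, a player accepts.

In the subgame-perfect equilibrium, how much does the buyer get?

Round 3 (the buyer proposes): the seller will accept anything ≥ 0, so the buyer offers 0 and keeps 120.
Round 2 (the seller proposes): rejecting gives the buyer an expected 0.5 × 120 = 60, so the seller offers 60, keeping 60.
Round 1 (the buyer proposes): rejecting gives the seller an expected 0.5 × 60 = 30; the buyer offers that and keeps 90.

90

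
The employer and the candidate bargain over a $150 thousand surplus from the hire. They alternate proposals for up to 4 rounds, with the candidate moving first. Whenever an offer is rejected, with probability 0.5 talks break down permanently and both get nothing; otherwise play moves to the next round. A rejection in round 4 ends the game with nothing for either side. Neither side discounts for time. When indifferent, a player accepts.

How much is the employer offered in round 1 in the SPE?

Round 4 (the employer proposes): the candidate will accept anything ≥ 0, so the employer offers 0 and keeps 150.
Round 3 (the candidate proposes): rejecting gives the employer an expected 0.5 × 150 = 75. The candidate offers 75 and keeps 150 − 75 = 75.
Round 2 (the employer proposes): rejecting gives the candidate an expected 0.5 × 75 = 37.5; the employer offers that and keeps 112.5.
Round 1 (the candidate proposes): rejecting gives the employer an expected 0.5 × 112.5 = 56.25, so the candidate offers 56.25, keeping 93.75.

56.25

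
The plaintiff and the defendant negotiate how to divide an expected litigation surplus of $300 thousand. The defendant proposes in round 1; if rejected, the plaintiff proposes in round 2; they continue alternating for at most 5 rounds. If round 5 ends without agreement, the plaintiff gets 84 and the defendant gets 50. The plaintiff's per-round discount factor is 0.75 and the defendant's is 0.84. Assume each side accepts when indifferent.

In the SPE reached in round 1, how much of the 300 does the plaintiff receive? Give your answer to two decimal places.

Round 5 (the defendant proposes): the plaintiff gets 84 if talks fail, so the defendant offers 84 and keeps 216.
Round 4 (the plaintiff proposes): the defendant can get 216 next round, worth 0.84 × 216 = 181.44 now; the plaintiff offers that and keeps 118.56.
Round 3 (the defendant proposes): the plaintiff can get 118.56 next round, worth 0.75 × 118.56 = 88.92 now. The defendant offers 88.92 and keeps 300 − 88.92 = 211.08.
Round 2 (the plaintiff proposes): the defendant can get 211.08 next round, worth 0.84 × 211.08 = 177.3072 now; the plaintiff offers that and keeps 122.6928.
Round 1 (the defendant proposes): the plaintiff can get 122.6928 next round, worth 0.75 × 122.6928 = 92.0196 now. The defendant offers 92.0196 and keeps 300 − 92.0196 = 207.9804.

92.02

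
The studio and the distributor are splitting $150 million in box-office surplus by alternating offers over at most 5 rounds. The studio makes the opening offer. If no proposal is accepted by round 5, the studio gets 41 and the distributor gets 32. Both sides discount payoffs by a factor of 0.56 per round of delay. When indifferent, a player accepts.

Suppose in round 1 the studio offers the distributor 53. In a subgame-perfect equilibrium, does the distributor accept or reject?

Round 5 (the studio proposes): the distributor gets 32 if talks fail, so the studio offers 32 and keeps 118.
Round 4 (the distributor proposes): the studio can get 118 next round, worth 0.56 × 118 = 66.08 now, so the distributor offers 66.08, keeping 83.92.
Round 3 (the studio proposes): the distributor can get 83.92 next round, worth 0.56 × 83.92 = 46.9952 now. The studio offers 46.9952 and keeps 150 − 46.9952 = 103.0048.
Round 2 (the distributor proposes): the studio can get 103.0048 next round, worth 0.56 × 103.0048 = 57.682688 now. The distributor offers 57.682688 and keeps 150 − 57.682688 = 92.317312.
So by rejecting in round 1, the distributor gets 92.317312 next round, worth 0.56 × 92.317312 = 51.69769472 now.
Offer 53 ≥ 51.69769472, so the distributor accepts.

Accept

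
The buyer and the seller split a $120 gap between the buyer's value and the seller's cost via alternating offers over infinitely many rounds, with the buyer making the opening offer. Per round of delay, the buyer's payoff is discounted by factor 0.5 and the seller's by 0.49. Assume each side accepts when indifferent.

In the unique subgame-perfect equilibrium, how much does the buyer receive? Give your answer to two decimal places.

81.06

In a stationary SPE each proposer offers the other exactly their discounted continuation value.
If the buyer keeps x when proposing and the seller keeps y when proposing, then x = 120 − 0.49y and y = 120 − 0.5x.
Solving: x = 120(1 − 0.49) / (1 − 0.5·0.49) = 61.2 / 0.755 ≈ 81.0596.
The seller gets 120 − 81.0596 ≈ 38.9404.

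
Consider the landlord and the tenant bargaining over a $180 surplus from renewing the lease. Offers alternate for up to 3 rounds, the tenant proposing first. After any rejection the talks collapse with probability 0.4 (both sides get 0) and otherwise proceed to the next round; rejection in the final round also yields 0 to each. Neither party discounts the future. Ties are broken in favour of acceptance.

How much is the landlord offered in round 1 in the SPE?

43.2

By backward induction:
Round 3 (the tenant proposes): the landlord will accept anything ≥ 0, so the tenant offers 0 and keeps 180.
Round 2 (the landlord proposes): rejecting gives the tenant an expected 0.6 × 180 = 108; the landlord offers that and keeps 72.
Round 1 (the tenant proposes): rejecting gives the landlord an expected 0.6 × 72 = 43.2, so the tenant offers 43.2, keeping 136.8.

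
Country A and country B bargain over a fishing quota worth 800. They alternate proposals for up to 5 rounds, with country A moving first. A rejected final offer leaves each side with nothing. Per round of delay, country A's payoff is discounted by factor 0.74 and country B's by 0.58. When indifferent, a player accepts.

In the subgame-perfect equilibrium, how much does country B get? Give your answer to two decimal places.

172.42

Round 5 (country A proposes): country B will accept anything ≥ 0, so country A offers 0 and keeps 800.
Round 4 (country B proposes): country A can get 800 next round, worth 0.74 × 800 = 592 now. Country B offers 592 and keeps 800 − 592 = 208.
Round 3 (country A proposes): country B can get 208 next round, worth 0.58 × 208 = 120.64 now, so country A offers 120.64, keeping 679.36.
Round 2 (country B proposes): country A can get 679.36 next round, worth 0.74 × 679.36 = 502.7264 now; country B offers that and keeps 297.2736.
Round 1 (country A proposes): country B can get 297.2736 next round, worth 0.58 × 297.2736 = 172.418688 now, so country A offers 172.418688, keeping 627.581312.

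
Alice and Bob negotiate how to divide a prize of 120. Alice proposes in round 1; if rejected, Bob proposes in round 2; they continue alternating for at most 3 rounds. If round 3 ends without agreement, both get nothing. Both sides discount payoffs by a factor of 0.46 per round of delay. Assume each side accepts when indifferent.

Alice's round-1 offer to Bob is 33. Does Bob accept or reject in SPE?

Accept

Work out Bob's continuation value if the offer is rejected.
Round 3 (Alice proposes): rejection yields 0 for Bob; Alice offers 0 and keeps 120.
Round 2 (Bob proposes): Alice can get 120 next round, worth 0.46 × 120 = 55.2 now; Bob offers that and keeps 64.8.
So by rejecting in round 1, Bob gets 64.8 next round, worth 0.46 × 64.8 = 29.808 now.
Offer 33 ≥ 29.808, so Bob accepts.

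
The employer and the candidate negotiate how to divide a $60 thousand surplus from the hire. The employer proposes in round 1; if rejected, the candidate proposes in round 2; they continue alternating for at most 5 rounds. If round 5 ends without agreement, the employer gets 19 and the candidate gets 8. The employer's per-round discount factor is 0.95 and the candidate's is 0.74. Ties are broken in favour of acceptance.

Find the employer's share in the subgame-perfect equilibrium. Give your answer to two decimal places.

52.27

Work backward from the last round.
Round 5 (the employer proposes): the candidate gets 8 if talks fail, so the employer offers 8 and keeps 52.
Round 4 (the candidate proposes): the employer can get 52 next round, worth 0.95 × 52 = 49.4 now, so the candidate offers 49.4, keeping 10.6.
Round 3 (the employer proposes): the candidate can get 10.6 next round, worth 0.74 × 10.6 = 7.844 now. The employer offers 7.844 and keeps 60 − 7.844 = 52.156.
Round 2 (the candidate proposes): the employer can get 52.156 next round, worth 0.95 × 52.156 = 49.5482 now; the candidate offers that and keeps 10.4518.
Round 1 (the employer proposes): the candidate can get 10.4518 next round, worth 0.74 × 10.4518 = 7.734332 now. The employer offers 7.734332 and keeps 60 − 7.734332 = 52.265668.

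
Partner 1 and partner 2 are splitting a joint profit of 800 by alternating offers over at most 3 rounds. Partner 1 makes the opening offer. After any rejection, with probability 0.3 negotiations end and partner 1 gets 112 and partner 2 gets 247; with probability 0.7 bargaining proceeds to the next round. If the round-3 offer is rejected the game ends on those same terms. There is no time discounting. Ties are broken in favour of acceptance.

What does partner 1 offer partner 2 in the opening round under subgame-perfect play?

339.61

By backward induction:
Round 3 (partner 1 proposes): partner 2 gets 247 if talks fail, so partner 1 offers 247 and keeps 553.
Round 2 (partner 2 proposes): rejecting gives partner 1 an expected 0.7 × 553 + 0.3 × 112 = 420.7, so partner 2 offers 420.7, keeping 379.3.
Round 1 (partner 1 proposes): rejecting gives partner 2 an expected 0.7 × 379.3 + 0.3 × 247 = 339.61, so partner 1 offers 339.61, keeping 460.39.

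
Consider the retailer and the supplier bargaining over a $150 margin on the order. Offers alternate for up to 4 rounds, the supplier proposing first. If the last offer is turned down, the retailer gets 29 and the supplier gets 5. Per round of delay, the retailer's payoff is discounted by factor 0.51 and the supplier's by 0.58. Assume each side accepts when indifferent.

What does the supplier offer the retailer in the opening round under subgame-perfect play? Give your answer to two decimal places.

54.00

Round 4 (the retailer proposes): the supplier gets 5 if talks fail, so the retailer offers 5 and keeps 145.
Round 3 (the supplier proposes): the retailer can get 145 next round, worth 0.51 × 145 = 73.95 now; the supplier offers that and keeps 76.05.
Round 2 (the retailer proposes): the supplier can get 76.05 next round, worth 0.58 × 76.05 = 44.109 now. The retailer offers 44.109 and keeps 150 − 44.109 = 105.891.
Round 1 (the supplier proposes): the retailer can get 105.891 next round, worth 0.51 × 105.891 = 54.00441 now, so the supplier offers 54.00441, keeping 95.99559.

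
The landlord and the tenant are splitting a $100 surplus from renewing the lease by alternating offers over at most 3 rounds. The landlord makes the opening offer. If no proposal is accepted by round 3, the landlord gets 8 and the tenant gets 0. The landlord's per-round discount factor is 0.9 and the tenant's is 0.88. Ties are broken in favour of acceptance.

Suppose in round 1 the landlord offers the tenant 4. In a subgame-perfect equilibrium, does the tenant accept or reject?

Round 3 (the landlord proposes): rejection yields 0 for the tenant; the landlord offers 0 and keeps 100.
Round 2 (the tenant proposes): the landlord can get 100 next round, worth 0.9 × 100 = 90 now; the tenant offers that and keeps 10.
So by rejecting in round 1, the tenant gets 10 next round, worth 0.88 × 10 = 8.8 now.
Offer 4 < 8.8, so the tenant rejects.

Reject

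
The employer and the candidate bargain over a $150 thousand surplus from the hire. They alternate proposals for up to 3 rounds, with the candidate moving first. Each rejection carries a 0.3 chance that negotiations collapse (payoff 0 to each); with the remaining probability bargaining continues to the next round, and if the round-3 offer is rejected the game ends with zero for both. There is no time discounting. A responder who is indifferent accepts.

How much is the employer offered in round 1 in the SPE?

Round 3 (the candidate proposes): rejection yields 0 for the employer; the candidate offers 0 and keeps 150.
Round 2 (the employer proposes): rejecting gives the candidate an expected 0.7 × 150 = 105; the employer offers that and keeps 45.
Round 1 (the candidate proposes): rejecting gives the employer an expected 0.7 × 45 = 31.5. The candidate offers 31.5 and keeps 150 − 31.5 = 118.5.

31.5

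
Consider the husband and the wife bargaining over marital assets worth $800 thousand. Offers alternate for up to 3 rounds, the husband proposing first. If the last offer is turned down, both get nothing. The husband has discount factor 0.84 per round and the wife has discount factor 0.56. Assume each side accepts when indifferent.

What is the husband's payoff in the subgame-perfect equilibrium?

Round 3 (the husband proposes): the wife will accept anything ≥ 0, so the husband offers 0 and keeps 800.
Round 2 (the wife proposes): the husband can get 800 next round, worth 0.84 × 800 = 672 now. The wife offers 672 and keeps 800 − 672 = 128.
Round 1 (the husband proposes): the wife can get 128 next round, worth 0.56 × 128 = 71.68 now; the husband offers that and keeps 728.32.

728.32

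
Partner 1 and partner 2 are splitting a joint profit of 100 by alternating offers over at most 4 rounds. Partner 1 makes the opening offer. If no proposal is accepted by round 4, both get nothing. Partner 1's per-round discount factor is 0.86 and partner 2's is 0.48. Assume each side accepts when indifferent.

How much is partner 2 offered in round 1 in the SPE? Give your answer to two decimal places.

Solve by backward induction from round 4.
Round 4 (partner 2 proposes): partner 1 will accept anything ≥ 0, so partner 2 offers 0 and keeps 100.
Round 3 (partner 1 proposes): partner 2 can get 100 next round, worth 0.48 × 100 = 48 now. Partner 1 offers 48 and keeps 100 − 48 = 52.
Round 2 (partner 2 proposes): partner 1 can get 52 next round, worth 0.86 × 52 = 44.72 now. Partner 2 offers 44.72 and keeps 100 − 44.72 = 55.28.
Round 1 (partner 1 proposes): partner 2 can get 55.28 next round, worth 0.48 × 55.28 = 26.5344 now. Partner 1 offers 26.5344 and keeps 100 − 26.5344 = 73.4656.

26.53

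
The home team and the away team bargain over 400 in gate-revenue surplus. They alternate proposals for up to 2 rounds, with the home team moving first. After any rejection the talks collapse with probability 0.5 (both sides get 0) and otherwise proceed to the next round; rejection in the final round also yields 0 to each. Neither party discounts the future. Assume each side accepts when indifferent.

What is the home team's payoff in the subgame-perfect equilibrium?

200

By backward induction:
Round 2 (the away team proposes): rejection yields 0 for the home team; the away team offers 0 and keeps 400.
Round 1 (the home team proposes): rejecting gives the away team an expected 0.5 × 400 = 200. The home team offers 200 and keeps 400 − 200 = 200.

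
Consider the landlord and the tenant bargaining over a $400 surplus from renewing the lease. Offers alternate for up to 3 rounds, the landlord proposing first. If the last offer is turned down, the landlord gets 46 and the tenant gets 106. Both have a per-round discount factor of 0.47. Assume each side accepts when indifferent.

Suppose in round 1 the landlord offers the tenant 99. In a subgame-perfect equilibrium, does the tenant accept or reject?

Reject

Work out the tenant's continuation value if the offer is rejected.
Round 3 (the landlord proposes): the tenant gets 106 if talks fail, so the landlord offers 106 and keeps 294.
Round 2 (the tenant proposes): the landlord can get 294 next round, worth 0.47 × 294 = 138.18 now. The tenant offers 138.18 and keeps 400 − 138.18 = 261.82.
So by rejecting in round 1, the tenant gets 261.82 next round, worth 0.47 × 261.82 = 123.0554 now.
Offer 99 < 123.0554, so the tenant rejects.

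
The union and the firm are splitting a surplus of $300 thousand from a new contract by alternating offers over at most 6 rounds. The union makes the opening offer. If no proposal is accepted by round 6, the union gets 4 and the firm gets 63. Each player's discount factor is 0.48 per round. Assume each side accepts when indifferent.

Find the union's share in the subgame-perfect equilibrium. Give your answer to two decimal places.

200.33

By backward induction:
Round 6 (the firm proposes): the union gets 4 if talks fail, so the firm offers 4 and keeps 296.
Round 5 (the union proposes): the firm can get 296 next round, worth 0.48 × 296 = 142.08 now, so the union offers 142.08, keeping 157.92.
Round 4 (the firm proposes): the union can get 157.92 next round, worth 0.48 × 157.92 = 75.8016 now, so the firm offers 75.8016, keeping 224.1984.
Round 3 (the union proposes): the firm can get 224.1984 next round, worth 0.48 × 224.1984 = 107.615232 now, so the union offers 107.615232, keeping 192.384768.
Round 2 (the firm proposes): the union can get 192.384768 next round, worth 0.48 × 192.384768 = 92.34468864 now. The firm offers 92.34468864 and keeps 300 − 92.34468864 = 207.65531136.
Round 1 (the union proposes): the firm can get 207.65531136 next round, worth 0.48 × 207.65531136 = 99.6745494528 now, so the union offers 99.6745494528, keeping 200.3254505472.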